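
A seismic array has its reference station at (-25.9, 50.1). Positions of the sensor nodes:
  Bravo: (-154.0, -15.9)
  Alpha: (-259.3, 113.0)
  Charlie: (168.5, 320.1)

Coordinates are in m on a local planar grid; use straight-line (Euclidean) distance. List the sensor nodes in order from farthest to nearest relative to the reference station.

Distances from the reference station:
Charlie (168.5, 320.1): 332.7 m
Alpha (-259.3, 113.0): 241.7 m
Bravo (-154.0, -15.9): 144.1 m

Charlie, Alpha, Bravo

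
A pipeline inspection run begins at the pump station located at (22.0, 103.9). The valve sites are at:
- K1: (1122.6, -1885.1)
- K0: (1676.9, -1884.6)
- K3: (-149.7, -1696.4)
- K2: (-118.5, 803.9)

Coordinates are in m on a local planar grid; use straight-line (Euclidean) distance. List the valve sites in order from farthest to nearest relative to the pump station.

K0, K1, K3, K2

Distance from the pump station at (22.0, 103.9) to each:
K0 (1676.9, -1884.6): 2587.0 m
K1 (1122.6, -1885.1): 2273.2 m
K3 (-149.7, -1696.4): 1808.5 m
K2 (-118.5, 803.9): 714.0 m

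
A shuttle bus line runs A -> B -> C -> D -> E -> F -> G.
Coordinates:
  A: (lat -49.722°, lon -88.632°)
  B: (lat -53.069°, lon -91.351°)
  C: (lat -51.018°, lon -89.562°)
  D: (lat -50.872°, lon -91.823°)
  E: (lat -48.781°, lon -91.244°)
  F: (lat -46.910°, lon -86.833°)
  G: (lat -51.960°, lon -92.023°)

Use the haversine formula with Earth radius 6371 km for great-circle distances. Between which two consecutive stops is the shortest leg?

Leg distances:
A→B: 417.2 km
B→C: 258.8 km
C→D: 159.2 km
D→E: 236.2 km
E→F: 389.3 km
F→G: 675.0 km
The shortest leg is C–D at 159.2 km.

C–D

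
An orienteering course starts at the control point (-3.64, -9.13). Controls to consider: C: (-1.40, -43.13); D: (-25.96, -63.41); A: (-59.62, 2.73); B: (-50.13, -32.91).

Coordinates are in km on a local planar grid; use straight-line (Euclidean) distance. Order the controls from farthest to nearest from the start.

Distances from the start:
D (-25.96, -63.41): 58.7 km
A (-59.62, 2.73): 57.2 km
B (-50.13, -32.91): 52.2 km
C (-1.40, -43.13): 34.1 km

D, A, B, C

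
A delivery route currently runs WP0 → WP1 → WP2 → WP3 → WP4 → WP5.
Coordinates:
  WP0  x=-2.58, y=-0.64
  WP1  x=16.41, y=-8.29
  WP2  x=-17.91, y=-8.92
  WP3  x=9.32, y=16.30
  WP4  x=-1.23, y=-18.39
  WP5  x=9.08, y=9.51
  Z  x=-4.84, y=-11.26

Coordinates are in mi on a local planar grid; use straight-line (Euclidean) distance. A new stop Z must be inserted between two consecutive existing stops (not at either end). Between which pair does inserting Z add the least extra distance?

Added distance for inserting Z between each consecutive pair:
WP0–WP1: 11.8 mi
WP1–WP2: 0.4 mi
WP2–WP3: 7.1 mi
WP3–WP4: 2.7 mi
WP4–WP5: 3.3 mi
Smallest added distance is 0.4 mi, inserting between WP1 and WP2.

between WP1 and WP2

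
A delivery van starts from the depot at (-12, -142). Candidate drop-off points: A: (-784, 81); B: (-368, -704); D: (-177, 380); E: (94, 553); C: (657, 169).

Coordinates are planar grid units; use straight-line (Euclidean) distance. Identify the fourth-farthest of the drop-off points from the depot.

B

Distances from the depot ((-12, -142)):
A: 803.6
C: 737.8
E: 703.0
B: 665.3
D: 547.5
The fourth-farthest is B at 665.3.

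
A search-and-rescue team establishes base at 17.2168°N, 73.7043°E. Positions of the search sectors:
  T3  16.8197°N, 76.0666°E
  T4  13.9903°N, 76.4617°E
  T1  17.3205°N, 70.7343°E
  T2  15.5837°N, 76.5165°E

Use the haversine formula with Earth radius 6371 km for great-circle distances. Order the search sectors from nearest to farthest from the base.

T3, T1, T2, T4

Distance from the base at 17.2168°N, 73.7043°E to each:
T3 16.8197°N, 76.0666°E: 255.0 km
T1 17.3205°N, 70.7343°E: 315.6 km
T2 15.5837°N, 76.5165°E: 350.6 km
T4 13.9903°N, 76.4617°E: 464.6 km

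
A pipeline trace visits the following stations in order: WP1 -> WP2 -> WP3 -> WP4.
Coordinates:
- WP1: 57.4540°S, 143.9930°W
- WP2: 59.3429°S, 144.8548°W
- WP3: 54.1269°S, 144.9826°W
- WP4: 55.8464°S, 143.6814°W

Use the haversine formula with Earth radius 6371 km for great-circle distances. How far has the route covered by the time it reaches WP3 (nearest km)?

Leg distances:
WP1→WP2: 216.0 km  (cumulative 216.0 km)
WP2→WP3: 580.0 km  (cumulative 796.0 km)
Cumulative distance at WP3 ≈ 796 km.

796 km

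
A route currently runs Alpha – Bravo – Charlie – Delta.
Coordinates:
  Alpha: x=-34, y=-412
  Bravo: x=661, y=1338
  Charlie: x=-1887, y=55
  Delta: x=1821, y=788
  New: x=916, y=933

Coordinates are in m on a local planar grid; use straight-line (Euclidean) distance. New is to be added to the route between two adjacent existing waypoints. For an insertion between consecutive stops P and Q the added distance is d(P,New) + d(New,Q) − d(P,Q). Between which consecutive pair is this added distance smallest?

between Charlie and Delta

Added distance for inserting New between each consecutive pair:
Alpha–Bravo: 242.3 m
Bravo–Charlie: 563.1 m
Charlie–Delta: 74.1 m
Smallest added distance is 74.1 m, inserting between Charlie and Delta.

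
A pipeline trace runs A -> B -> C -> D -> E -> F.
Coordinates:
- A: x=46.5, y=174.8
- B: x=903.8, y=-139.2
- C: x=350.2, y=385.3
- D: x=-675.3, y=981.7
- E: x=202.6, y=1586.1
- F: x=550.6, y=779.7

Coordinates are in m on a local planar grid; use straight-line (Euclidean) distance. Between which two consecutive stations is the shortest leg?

Leg distances:
A→B: 913.0 m
B→C: 762.6 m
C→D: 1186.3 m
D→E: 1065.8 m
E→F: 878.3 m
The shortest leg is B–C at 762.6 m.

B–C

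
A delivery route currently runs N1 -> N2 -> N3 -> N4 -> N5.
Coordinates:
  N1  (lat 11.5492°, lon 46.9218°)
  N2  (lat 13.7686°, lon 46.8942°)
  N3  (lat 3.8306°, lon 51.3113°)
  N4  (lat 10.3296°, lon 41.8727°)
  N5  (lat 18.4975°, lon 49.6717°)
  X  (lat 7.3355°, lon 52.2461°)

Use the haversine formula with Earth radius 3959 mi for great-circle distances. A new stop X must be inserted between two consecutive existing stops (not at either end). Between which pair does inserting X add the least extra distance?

between N2 and N3

Added distance for inserting X between each consecutive pair:
N1–N2: 885.9 mi
N2–N3: 74.8 mi
N3–N4: 200.9 mi
N4–N5: 759.9 mi
Smallest added distance is 74.8 mi, inserting between N2 and N3.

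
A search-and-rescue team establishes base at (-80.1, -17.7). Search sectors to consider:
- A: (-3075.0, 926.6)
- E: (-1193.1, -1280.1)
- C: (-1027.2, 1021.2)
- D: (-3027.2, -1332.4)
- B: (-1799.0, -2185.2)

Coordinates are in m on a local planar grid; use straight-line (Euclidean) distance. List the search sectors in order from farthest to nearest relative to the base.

Distance from the base at (-80.1, -17.7) to each:
D (-3027.2, -1332.4): 3227.0 m
A (-3075.0, 926.6): 3140.2 m
B (-1799.0, -2185.2): 2766.3 m
E (-1193.1, -1280.1): 1683.0 m
C (-1027.2, 1021.2): 1405.8 m

D, A, B, E, C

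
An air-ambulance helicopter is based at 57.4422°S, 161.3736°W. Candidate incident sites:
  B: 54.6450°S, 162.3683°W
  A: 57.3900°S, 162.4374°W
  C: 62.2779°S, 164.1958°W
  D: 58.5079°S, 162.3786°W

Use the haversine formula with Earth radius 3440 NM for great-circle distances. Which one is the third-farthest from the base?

Distance to each, sorted:
C: 302.5 NM
B: 171.2 NM
D: 71.5 NM
A: 34.5 NM
The third-farthest is D at 71.5 NM.

D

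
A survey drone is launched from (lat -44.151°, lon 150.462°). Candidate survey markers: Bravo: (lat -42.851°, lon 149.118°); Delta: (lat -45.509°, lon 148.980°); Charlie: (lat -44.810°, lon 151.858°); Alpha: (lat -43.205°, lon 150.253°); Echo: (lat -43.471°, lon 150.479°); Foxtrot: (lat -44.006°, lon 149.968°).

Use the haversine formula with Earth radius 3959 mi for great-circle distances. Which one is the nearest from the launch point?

Distances from the launch point ((lat -44.151°, lon 150.462°)):
Foxtrot: 26.5 mi
Echo: 47.0 mi
Alpha: 66.2 mi
Charlie: 82.5 mi
Bravo: 112.3 mi
Delta: 118.7 mi
The nearest is Foxtrot at 26.5 mi.

Foxtrot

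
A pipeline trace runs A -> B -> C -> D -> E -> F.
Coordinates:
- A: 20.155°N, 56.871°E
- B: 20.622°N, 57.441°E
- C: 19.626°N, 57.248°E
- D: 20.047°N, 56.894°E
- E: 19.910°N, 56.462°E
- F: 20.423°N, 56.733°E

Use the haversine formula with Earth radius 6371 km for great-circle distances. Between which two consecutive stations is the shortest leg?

Leg distances:
A→B: 78.9 km
B→C: 112.6 km
C→D: 59.7 km
D→E: 47.6 km
E→F: 63.7 km
The shortest leg is D–E at 47.6 km.

D–E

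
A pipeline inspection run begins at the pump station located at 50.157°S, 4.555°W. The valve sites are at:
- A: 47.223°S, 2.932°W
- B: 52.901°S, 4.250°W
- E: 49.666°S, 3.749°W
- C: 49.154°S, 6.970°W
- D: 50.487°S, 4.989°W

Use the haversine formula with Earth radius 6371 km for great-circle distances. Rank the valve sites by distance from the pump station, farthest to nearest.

Distances from the pump station:
A 47.223°S, 2.932°W: 347.3 km
B 52.901°S, 4.250°W: 305.8 km
C 49.154°S, 6.970°W: 206.5 km
E 49.666°S, 3.749°W: 79.4 km
D 50.487°S, 4.989°W: 47.9 km

A, B, C, E, D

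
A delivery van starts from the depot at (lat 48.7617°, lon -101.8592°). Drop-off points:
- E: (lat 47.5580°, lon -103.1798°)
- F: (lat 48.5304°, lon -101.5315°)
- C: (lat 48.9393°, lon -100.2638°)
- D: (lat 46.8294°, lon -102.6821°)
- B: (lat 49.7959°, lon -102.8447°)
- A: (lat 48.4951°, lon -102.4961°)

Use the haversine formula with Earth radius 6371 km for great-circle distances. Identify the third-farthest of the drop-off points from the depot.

B

Distances from the depot ((lat 48.7617°, lon -101.8592°)):
D: 223.5 km
E: 165.9 km
B: 135.4 km
C: 118.4 km
A: 55.4 km
F: 35.2 km
The third-farthest is B at 135.4 km.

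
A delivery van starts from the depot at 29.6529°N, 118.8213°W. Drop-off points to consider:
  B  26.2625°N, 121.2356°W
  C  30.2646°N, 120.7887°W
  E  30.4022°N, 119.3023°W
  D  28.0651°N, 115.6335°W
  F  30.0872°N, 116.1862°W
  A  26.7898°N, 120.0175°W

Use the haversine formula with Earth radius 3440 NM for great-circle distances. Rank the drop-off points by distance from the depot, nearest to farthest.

E, C, F, A, D, B

Distance from the depot at 29.6529°N, 118.8213°W to each:
E 30.4022°N, 119.3023°W: 51.5 NM
C 30.2646°N, 120.7887°W: 108.7 NM
F 30.0872°N, 116.1862°W: 139.6 NM
A 26.7898°N, 120.0175°W: 183.2 NM
D 28.0651°N, 115.6335°W: 192.8 NM
B 26.2625°N, 121.2356°W: 240.5 NM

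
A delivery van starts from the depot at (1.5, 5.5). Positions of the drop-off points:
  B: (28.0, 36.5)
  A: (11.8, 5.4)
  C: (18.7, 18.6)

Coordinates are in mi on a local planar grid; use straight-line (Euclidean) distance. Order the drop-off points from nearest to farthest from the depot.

Distances from the depot:
A (11.8, 5.4): 10.3 mi
C (18.7, 18.6): 21.6 mi
B (28.0, 36.5): 40.8 mi

A, C, B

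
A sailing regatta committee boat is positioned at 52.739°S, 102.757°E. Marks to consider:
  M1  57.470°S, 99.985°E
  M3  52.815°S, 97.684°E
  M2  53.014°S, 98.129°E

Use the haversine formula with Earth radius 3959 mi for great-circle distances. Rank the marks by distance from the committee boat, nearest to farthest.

M2, M3, M1

Distances from the committee boat:
M2 53.014°S, 98.129°E: 193.9 mi
M3 52.815°S, 97.684°E: 212.1 mi
M1 57.470°S, 99.985°E: 344.7 mi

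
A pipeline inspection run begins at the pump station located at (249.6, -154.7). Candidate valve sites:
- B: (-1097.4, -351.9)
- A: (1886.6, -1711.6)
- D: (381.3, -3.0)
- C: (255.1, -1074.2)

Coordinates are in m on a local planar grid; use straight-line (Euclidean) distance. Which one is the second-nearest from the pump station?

C

Distance to each, sorted:
D: 200.9 m
C: 919.5 m
B: 1361.4 m
A: 2259.1 m
The second-nearest is C at 919.5 m.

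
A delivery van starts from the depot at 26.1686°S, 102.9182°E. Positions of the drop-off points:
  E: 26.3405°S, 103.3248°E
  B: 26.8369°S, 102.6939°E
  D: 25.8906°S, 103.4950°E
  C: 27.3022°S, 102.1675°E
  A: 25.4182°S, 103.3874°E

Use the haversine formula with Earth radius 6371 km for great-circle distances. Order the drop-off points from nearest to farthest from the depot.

E, D, B, A, C

Distance from the depot at 26.1686°S, 102.9182°E to each:
E 26.3405°S, 103.3248°E: 44.8 km
D 25.8906°S, 103.4950°E: 65.4 km
B 26.8369°S, 102.6939°E: 77.6 km
A 25.4182°S, 103.3874°E: 95.8 km
C 27.3022°S, 102.1675°E: 146.4 km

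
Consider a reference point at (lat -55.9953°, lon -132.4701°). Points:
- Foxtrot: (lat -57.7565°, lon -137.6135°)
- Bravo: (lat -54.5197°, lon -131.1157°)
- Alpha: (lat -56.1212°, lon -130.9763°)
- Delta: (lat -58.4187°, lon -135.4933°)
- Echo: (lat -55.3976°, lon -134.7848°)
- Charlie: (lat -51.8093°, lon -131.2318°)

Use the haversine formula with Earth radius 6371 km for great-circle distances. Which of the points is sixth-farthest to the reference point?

Distance to each, sorted:
Charlie: 472.5 km
Foxtrot: 368.7 km
Delta: 325.1 km
Bravo: 185.2 km
Echo: 159.5 km
Alpha: 93.8 km
The sixth-farthest is Alpha at 93.8 km.

Alpha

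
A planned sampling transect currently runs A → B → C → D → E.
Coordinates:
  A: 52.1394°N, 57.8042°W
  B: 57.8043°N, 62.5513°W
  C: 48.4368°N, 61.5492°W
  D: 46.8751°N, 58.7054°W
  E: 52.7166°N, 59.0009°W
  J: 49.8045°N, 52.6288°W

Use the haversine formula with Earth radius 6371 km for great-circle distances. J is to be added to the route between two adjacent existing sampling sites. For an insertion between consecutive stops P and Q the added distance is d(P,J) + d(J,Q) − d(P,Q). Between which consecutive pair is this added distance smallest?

Added distance for inserting J between each consecutive pair:
A–B: 847.3 km
B–C: 722.8 km
C–D: 946.1 km
D–E: 453.4 km
Smallest added distance is 453.4 km, inserting between D and E.

between D and E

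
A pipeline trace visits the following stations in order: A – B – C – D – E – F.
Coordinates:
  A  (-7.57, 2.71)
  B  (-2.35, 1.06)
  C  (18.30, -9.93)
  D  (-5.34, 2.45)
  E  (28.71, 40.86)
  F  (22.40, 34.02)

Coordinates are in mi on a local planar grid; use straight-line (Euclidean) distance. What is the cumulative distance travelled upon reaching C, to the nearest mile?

29 mi

Leg distances:
A→B: 5.5 mi  (cumulative 5.5 mi)
B→C: 23.4 mi  (cumulative 28.9 mi)
Cumulative distance at C ≈ 29 mi.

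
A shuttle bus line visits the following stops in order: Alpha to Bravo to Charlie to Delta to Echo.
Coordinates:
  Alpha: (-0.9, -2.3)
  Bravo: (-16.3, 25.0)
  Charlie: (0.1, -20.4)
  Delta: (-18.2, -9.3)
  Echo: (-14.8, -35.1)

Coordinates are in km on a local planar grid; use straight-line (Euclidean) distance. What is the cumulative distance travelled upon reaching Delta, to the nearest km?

101 km

Leg distances:
Alpha→Bravo: 31.3 km  (cumulative 31.3 km)
Bravo→Charlie: 48.3 km  (cumulative 79.6 km)
Charlie→Delta: 21.4 km  (cumulative 101.0 km)
Cumulative distance at Delta ≈ 101 km.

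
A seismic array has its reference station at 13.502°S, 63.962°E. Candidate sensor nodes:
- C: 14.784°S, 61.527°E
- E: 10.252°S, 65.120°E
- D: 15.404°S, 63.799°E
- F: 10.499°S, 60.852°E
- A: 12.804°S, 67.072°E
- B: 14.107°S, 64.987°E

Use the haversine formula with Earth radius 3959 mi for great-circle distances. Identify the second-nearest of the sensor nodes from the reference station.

D

Distance to each, sorted:
B: 80.5 mi
D: 131.9 mi
C: 185.6 mi
A: 214.7 mi
E: 237.8 mi
F: 295.3 mi
The second-nearest is D at 131.9 mi.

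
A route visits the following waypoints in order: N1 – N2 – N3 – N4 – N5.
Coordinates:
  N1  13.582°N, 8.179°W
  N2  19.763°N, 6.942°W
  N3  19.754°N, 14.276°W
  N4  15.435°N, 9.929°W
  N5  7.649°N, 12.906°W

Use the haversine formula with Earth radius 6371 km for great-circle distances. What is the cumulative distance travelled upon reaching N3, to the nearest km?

1467 km

Leg distances:
N1→N2: 699.8 km  (cumulative 699.8 km)
N2→N3: 767.4 km  (cumulative 1467.2 km)
Cumulative distance at N3 ≈ 1467 km.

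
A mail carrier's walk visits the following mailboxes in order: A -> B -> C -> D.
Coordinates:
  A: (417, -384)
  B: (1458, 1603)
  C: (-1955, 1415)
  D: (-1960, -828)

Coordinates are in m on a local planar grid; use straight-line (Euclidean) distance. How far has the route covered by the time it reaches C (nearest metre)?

5661 m

Leg distances:
A→B: 2243.2 m  (cumulative 2243.2 m)
B→C: 3418.2 m  (cumulative 5661.4 m)
Cumulative distance at C ≈ 5661 m.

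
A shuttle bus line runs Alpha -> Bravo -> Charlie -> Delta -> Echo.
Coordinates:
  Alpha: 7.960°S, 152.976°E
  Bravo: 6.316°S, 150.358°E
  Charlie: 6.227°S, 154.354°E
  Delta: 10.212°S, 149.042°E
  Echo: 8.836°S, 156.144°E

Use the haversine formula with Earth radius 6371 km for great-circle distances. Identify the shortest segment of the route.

Alpha–Bravo

Leg distances:
Alpha→Bravo: 341.8 km
Bravo→Charlie: 441.8 km
Charlie→Delta: 733.5 km
Delta→Echo: 793.7 km
The shortest leg is Alpha–Bravo at 341.8 km.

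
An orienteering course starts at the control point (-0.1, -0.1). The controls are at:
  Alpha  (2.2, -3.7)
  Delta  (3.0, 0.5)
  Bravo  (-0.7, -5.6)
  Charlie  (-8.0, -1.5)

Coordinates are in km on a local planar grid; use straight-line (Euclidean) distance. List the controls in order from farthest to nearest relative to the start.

Charlie, Bravo, Alpha, Delta

Distance from the start at (-0.1, -0.1) to each:
Charlie (-8.0, -1.5): 8.0 km
Bravo (-0.7, -5.6): 5.5 km
Alpha (2.2, -3.7): 4.3 km
Delta (3.0, 0.5): 3.2 km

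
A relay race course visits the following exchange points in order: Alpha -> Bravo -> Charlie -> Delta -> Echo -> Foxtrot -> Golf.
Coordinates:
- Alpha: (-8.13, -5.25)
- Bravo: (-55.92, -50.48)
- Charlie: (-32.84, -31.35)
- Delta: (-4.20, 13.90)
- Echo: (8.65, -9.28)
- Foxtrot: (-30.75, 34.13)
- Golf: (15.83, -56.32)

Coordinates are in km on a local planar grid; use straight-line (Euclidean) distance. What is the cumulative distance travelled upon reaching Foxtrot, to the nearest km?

234 km

Leg distances:
Alpha→Bravo: 65.8 km  (cumulative 65.8 km)
Bravo→Charlie: 30.0 km  (cumulative 95.8 km)
Charlie→Delta: 53.6 km  (cumulative 149.3 km)
Delta→Echo: 26.5 km  (cumulative 175.8 km)
Echo→Foxtrot: 58.6 km  (cumulative 234.5 km)
Cumulative distance at Foxtrot ≈ 234 km.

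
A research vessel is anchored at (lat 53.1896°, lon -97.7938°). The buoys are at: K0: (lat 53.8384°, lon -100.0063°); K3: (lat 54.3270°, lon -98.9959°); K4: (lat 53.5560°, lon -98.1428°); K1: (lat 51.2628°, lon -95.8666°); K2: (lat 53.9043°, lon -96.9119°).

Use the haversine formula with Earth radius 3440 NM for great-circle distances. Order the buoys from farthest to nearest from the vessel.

K1, K0, K3, K2, K4

Distance from the vessel at (lat 53.1896°, lon -97.7938°) to each:
K1 (lat 51.2628°, lon -95.8666°): 135.7 NM
K0 (lat 53.8384°, lon -100.0063°): 88.1 NM
K3 (lat 54.3270°, lon -98.9959°): 80.5 NM
K2 (lat 53.9043°, lon -96.9119°): 53.2 NM
K4 (lat 53.5560°, lon -98.1428°): 25.3 NM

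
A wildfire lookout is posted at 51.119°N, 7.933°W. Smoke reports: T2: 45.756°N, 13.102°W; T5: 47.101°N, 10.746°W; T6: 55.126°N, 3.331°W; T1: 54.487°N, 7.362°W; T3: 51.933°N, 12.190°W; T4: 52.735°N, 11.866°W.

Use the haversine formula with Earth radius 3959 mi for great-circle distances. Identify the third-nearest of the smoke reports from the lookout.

T1

Distance to each, sorted:
T3: 191.4 mi
T4: 201.3 mi
T1: 233.9 mi
T5: 305.3 mi
T6: 336.1 mi
T2: 439.6 mi
The third-nearest is T1 at 233.9 mi.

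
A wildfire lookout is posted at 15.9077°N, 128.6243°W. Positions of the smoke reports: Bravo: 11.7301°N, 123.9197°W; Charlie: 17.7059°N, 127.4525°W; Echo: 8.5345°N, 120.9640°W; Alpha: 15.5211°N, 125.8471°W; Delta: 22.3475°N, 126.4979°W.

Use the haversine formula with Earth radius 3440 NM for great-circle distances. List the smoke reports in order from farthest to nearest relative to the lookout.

Echo, Delta, Bravo, Alpha, Charlie

Distances from the lookout:
Echo 8.5345°N, 120.9640°W: 630.6 NM
Delta 22.3475°N, 126.4979°W: 405.0 NM
Bravo 11.7301°N, 123.9197°W: 371.6 NM
Alpha 15.5211°N, 125.8471°W: 162.2 NM
Charlie 17.7059°N, 127.4525°W: 127.2 NM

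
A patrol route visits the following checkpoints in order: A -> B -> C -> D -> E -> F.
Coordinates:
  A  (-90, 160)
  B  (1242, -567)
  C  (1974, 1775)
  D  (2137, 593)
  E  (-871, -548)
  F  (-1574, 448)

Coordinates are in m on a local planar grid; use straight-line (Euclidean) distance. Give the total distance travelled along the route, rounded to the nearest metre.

Leg distances:
A→B: 1517.5 m  (cumulative 1517.5 m)
B→C: 2453.7 m  (cumulative 3971.2 m)
C→D: 1193.2 m  (cumulative 5164.4 m)
D→E: 3217.1 m  (cumulative 8381.5 m)
E→F: 1219.1 m  (cumulative 9600.6 m)
Total route length ≈ 9601 m.

9601 m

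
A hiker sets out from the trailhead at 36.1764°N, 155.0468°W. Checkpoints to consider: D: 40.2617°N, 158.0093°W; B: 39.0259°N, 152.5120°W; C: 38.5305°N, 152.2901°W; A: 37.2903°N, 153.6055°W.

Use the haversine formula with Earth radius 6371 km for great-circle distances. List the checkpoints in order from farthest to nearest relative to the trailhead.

D, B, C, A

Distances from the trailhead:
D 40.2617°N, 158.0093°W: 522.7 km
B 39.0259°N, 152.5120°W: 387.6 km
C 38.5305°N, 152.2901°W: 357.6 km
A 37.2903°N, 153.6055°W: 178.4 km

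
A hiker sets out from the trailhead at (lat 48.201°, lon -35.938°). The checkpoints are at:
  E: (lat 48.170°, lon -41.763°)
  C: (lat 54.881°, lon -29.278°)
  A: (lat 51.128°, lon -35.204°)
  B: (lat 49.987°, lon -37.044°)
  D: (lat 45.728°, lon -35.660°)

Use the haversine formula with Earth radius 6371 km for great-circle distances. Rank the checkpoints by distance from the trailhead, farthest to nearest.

C, E, A, D, B

Computing each great-circle distance from (lat 48.201°, lon -35.938°):
C (lat 54.881°, lon -29.278°): 873.1 km
E (lat 48.170°, lon -41.763°): 431.8 km
A (lat 51.128°, lon -35.204°): 329.7 km
D (lat 45.728°, lon -35.660°): 275.8 km
B (lat 49.987°, lon -37.044°): 214.3 km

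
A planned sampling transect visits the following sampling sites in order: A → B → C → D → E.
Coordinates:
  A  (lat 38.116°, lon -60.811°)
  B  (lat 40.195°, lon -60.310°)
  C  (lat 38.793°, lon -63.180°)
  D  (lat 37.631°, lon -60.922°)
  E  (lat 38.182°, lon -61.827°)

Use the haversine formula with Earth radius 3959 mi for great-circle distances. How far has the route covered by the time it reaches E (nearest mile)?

Leg distances:
A→B: 146.1 mi  (cumulative 146.1 mi)
B→C: 181.1 mi  (cumulative 327.2 mi)
C→D: 146.5 mi  (cumulative 473.8 mi)
D→E: 62.3 mi  (cumulative 536.1 mi)
Cumulative distance at E ≈ 536 mi.

536 mi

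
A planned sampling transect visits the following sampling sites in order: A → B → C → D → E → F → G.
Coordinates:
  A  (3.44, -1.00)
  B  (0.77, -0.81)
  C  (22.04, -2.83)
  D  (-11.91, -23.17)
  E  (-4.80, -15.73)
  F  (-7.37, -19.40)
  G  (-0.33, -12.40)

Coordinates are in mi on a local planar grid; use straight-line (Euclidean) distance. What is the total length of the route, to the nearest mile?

Leg distances:
A→B: 2.7 mi  (cumulative 2.7 mi)
B→C: 21.4 mi  (cumulative 24.0 mi)
C→D: 39.6 mi  (cumulative 63.6 mi)
D→E: 10.3 mi  (cumulative 73.9 mi)
E→F: 4.5 mi  (cumulative 78.4 mi)
F→G: 9.9 mi  (cumulative 88.3 mi)
Total route length ≈ 88 mi.

88 mi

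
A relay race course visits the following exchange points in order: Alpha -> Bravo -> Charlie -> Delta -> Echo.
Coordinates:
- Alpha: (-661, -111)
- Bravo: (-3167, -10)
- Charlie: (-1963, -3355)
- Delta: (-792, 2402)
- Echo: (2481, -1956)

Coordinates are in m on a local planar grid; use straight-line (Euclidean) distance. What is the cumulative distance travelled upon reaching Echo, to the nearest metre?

Leg distances:
Alpha→Bravo: 2508.0 m  (cumulative 2508.0 m)
Bravo→Charlie: 3555.1 m  (cumulative 6063.1 m)
Charlie→Delta: 5874.9 m  (cumulative 11938.0 m)
Delta→Echo: 5450.2 m  (cumulative 17388.2 m)
Cumulative distance at Echo ≈ 17388 m.

17388 m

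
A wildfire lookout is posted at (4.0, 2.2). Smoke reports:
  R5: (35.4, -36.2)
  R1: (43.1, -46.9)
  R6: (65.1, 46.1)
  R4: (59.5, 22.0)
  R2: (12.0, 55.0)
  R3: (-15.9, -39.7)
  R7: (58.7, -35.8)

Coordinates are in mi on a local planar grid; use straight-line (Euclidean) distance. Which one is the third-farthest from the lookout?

Distance to each, sorted:
R6: 75.2 mi
R7: 66.6 mi
R1: 62.8 mi
R4: 58.9 mi
R2: 53.4 mi
R5: 49.6 mi
R3: 46.4 mi
The third-farthest is R1 at 62.8 mi.

R1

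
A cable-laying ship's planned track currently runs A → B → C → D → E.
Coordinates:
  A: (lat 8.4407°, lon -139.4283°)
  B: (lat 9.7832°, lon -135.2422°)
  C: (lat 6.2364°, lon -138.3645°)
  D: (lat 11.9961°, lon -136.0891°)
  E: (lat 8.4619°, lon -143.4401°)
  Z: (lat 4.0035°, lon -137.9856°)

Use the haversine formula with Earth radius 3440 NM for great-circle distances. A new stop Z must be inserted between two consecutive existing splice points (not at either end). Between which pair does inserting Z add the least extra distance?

Added distance for inserting Z between each consecutive pair:
A–B: 402.6 NM
B–C: 237.1 NM
C–D: 257.7 NM
D–E: 431.0 NM
Smallest added distance is 237.1 NM, inserting between B and C.

between B and C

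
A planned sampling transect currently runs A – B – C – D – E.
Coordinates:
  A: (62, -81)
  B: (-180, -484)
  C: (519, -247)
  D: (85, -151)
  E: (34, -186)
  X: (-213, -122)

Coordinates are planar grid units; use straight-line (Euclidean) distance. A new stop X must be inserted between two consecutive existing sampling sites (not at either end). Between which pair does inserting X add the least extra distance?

between A and B

Added distance for inserting X between each consecutive pair:
A–B: 171.5
B–C: 368.0
C–D: 597.5
D–E: 492.7
Smallest added distance is 171.5, inserting between A and B.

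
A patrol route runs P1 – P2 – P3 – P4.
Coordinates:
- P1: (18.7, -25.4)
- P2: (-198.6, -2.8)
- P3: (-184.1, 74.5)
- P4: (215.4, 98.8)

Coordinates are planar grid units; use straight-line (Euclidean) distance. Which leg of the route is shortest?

P2–P3

Leg distances:
P1→P2: 218.5
P2→P3: 78.6
P3→P4: 400.2
The shortest leg is P2–P3 at 78.6.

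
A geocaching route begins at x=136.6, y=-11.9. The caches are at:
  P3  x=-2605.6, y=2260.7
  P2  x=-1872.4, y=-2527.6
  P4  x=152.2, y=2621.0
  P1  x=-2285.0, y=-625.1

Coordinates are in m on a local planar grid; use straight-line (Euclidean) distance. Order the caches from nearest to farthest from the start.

P1, P4, P2, P3

Computing each straight-line distance from x=136.6, y=-11.9:
P1 x=-2285.0, y=-625.1: 2498.0 m
P4 x=152.2, y=2621.0: 2632.9 m
P2 x=-1872.4, y=-2527.6: 3219.4 m
P3 x=-2605.6, y=2260.7: 3561.5 m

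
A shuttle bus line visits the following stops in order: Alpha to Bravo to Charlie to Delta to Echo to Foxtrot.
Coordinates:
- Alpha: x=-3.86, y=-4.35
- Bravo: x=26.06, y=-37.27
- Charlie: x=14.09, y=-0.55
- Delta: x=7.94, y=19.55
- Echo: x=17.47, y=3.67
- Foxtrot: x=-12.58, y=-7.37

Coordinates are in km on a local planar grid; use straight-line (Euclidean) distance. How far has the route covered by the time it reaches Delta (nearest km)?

104 km

Leg distances:
Alpha→Bravo: 44.5 km  (cumulative 44.5 km)
Bravo→Charlie: 38.6 km  (cumulative 83.1 km)
Charlie→Delta: 21.0 km  (cumulative 104.1 km)
Cumulative distance at Delta ≈ 104 km.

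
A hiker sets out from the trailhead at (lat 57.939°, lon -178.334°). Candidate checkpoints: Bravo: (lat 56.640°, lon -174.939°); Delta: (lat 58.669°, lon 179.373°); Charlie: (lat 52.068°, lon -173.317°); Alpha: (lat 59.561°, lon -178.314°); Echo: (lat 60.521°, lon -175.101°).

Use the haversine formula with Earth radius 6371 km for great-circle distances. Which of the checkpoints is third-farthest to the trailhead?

Distance to each, sorted:
Charlie: 726.5 km
Echo: 340.9 km
Bravo: 249.9 km
Alpha: 180.4 km
Delta: 156.6 km
The third-farthest is Bravo at 249.9 km.

Bravo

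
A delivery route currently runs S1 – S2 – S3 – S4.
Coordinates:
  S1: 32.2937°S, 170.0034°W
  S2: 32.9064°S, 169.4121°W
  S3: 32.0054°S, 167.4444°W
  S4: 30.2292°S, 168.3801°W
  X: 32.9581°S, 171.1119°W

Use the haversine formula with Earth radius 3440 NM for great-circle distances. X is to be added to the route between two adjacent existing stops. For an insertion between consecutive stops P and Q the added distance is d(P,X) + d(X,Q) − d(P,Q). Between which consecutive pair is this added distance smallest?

between S1 and S2

Added distance for inserting X between each consecutive pair:
S1–S2: 107.1 NM
S2–S3: 166.6 NM
S3–S4: 292.7 NM
Smallest added distance is 107.1 NM, inserting between S1 and S2.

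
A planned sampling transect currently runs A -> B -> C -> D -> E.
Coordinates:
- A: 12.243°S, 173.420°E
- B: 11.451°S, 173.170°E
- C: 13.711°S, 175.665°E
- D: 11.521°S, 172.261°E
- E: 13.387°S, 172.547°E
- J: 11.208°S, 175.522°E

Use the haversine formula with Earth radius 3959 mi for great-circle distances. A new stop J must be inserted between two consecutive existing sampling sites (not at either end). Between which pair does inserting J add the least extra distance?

Added distance for inserting J between each consecutive pair:
A–B: 262.1 mi
B–C: 103.9 mi
C–D: 120.3 mi
D–E: 342.6 mi
Smallest added distance is 103.9 mi, inserting between B and C.

between B and C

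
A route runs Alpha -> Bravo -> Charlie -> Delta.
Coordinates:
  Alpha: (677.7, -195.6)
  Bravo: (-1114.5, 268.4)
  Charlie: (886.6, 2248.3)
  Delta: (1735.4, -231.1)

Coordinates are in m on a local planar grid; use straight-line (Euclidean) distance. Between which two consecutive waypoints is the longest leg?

Bravo–Charlie

Leg distances:
Alpha→Bravo: 1851.3 m
Bravo→Charlie: 2815.0 m
Charlie→Delta: 2620.7 m
The longest leg is Bravo–Charlie at 2815.0 m.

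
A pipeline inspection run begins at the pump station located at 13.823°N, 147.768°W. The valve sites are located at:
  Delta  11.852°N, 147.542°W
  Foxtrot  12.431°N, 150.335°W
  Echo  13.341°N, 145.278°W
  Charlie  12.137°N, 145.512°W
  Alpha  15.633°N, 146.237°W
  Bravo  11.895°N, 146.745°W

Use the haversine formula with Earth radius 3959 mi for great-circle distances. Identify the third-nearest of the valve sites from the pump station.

Alpha

Distances from the pump station (13.823°N, 147.768°W):
Delta: 137.0 mi
Bravo: 150.0 mi
Alpha: 161.6 mi
Echo: 170.5 mi
Charlie: 191.4 mi
Foxtrot: 197.7 mi
The third-nearest is Alpha at 161.6 mi.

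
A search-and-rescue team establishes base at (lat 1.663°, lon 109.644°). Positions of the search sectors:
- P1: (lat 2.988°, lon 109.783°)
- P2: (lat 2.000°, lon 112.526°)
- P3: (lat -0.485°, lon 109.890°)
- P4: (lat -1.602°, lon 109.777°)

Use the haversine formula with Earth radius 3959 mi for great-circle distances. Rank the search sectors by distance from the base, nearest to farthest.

P1, P3, P2, P4

Distances from the base:
P1 (lat 2.988°, lon 109.783°): 92.1 mi
P3 (lat -0.485°, lon 109.890°): 149.4 mi
P2 (lat 2.000°, lon 112.526°): 200.4 mi
P4 (lat -1.602°, lon 109.777°): 225.8 mi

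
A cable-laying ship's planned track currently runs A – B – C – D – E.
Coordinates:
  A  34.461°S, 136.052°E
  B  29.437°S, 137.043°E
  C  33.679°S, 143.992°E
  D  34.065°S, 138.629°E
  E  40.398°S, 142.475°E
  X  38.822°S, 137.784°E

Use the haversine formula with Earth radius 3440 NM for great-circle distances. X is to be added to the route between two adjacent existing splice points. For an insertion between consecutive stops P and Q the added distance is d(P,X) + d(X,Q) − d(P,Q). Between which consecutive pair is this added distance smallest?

Added distance for inserting X between each consecutive pair:
A–B: 533.6 NM
B–C: 558.2 NM
C–D: 450.9 NM
D–E: 102.9 NM
Smallest added distance is 102.9 NM, inserting between D and E.

between D and E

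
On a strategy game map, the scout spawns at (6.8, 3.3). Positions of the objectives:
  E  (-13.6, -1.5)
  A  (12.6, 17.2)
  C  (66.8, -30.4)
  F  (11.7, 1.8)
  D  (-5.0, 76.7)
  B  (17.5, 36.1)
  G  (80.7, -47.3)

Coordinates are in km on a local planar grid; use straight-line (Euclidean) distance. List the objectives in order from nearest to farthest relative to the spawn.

F, A, E, B, C, D, G

Distances from the spawn:
F (11.7, 1.8): 5.1 km
A (12.6, 17.2): 15.1 km
E (-13.6, -1.5): 21.0 km
B (17.5, 36.1): 34.5 km
C (66.8, -30.4): 68.8 km
D (-5.0, 76.7): 74.3 km
G (80.7, -47.3): 89.6 km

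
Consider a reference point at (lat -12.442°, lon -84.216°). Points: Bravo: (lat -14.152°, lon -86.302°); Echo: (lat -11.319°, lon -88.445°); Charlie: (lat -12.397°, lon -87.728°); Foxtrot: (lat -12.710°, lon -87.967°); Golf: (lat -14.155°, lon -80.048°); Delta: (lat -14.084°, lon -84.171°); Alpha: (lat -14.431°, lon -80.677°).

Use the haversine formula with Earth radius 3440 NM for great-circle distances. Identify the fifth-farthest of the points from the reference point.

Distances from the reference point ((lat -12.442°, lon -84.216°)):
Golf: 264.3 NM
Echo: 257.4 NM
Alpha: 238.7 NM
Foxtrot: 220.4 NM
Charlie: 205.9 NM
Bravo: 159.4 NM
Delta: 98.6 NM
The fifth-farthest is Charlie at 205.9 NM.

Charlie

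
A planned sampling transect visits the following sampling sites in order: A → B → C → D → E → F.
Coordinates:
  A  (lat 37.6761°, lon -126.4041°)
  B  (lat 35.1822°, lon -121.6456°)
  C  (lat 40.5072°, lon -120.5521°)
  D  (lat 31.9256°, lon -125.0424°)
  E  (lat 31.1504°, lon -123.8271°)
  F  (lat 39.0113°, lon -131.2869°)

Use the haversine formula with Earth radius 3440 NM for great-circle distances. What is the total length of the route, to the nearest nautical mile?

1832 NM

Leg distances:
A→B: 274.3 NM  (cumulative 274.3 NM)
B→C: 323.9 NM  (cumulative 598.2 NM)
C→D: 559.0 NM  (cumulative 1157.2 NM)
D→E: 77.7 NM  (cumulative 1234.9 NM)
E→F: 597.1 NM  (cumulative 1832.0 NM)
Total route length ≈ 1832 NM.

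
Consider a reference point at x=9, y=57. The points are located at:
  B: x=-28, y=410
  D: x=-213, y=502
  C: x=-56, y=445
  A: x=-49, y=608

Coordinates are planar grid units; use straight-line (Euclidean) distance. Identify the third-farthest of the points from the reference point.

C

Distance to each, sorted:
A: 554.0
D: 497.3
C: 393.4
B: 354.9
The third-farthest is C at 393.4.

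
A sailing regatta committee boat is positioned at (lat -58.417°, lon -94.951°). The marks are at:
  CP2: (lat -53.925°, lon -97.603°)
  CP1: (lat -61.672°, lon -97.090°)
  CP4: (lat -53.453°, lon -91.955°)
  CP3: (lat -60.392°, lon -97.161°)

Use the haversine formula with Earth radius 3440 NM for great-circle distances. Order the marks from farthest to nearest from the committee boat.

Distances from the committee boat:
CP4 (lat -53.453°, lon -91.955°): 314.5 NM
CP2 (lat -53.925°, lon -97.603°): 283.8 NM
CP1 (lat -61.672°, lon -97.090°): 205.7 NM
CP3 (lat -60.392°, lon -97.161°): 136.4 NM

CP4, CP2, CP1, CP3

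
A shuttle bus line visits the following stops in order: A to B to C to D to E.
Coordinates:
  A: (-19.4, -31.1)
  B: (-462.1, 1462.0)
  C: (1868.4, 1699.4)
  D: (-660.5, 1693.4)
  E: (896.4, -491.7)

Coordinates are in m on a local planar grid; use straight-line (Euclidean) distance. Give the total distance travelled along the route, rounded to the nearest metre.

Leg distances:
A→B: 1557.3 m  (cumulative 1557.3 m)
B→C: 2342.6 m  (cumulative 3899.9 m)
C→D: 2528.9 m  (cumulative 6428.8 m)
D→E: 2683.0 m  (cumulative 9111.8 m)
Total route length ≈ 9112 m.

9112 m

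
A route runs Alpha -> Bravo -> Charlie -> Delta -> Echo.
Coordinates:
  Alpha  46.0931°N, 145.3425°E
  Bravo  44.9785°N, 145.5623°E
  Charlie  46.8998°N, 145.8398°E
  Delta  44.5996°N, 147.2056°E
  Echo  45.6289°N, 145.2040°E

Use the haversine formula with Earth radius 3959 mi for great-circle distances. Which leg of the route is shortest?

Leg distances:
Alpha→Bravo: 77.7 mi
Bravo→Charlie: 133.4 mi
Charlie→Delta: 172.0 mi
Delta→Echo: 120.8 mi
The shortest leg is Alpha–Bravo at 77.7 mi.

Alpha–Bravo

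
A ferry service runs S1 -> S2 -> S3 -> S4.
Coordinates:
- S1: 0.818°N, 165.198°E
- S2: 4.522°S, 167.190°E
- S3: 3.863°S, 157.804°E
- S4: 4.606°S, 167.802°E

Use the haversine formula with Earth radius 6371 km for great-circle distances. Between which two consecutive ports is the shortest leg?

S1–S2

Leg distances:
S1→S2: 633.7 km
S2→S3: 1043.4 km
S3→S4: 1111.8 km
The shortest leg is S1–S2 at 633.7 km.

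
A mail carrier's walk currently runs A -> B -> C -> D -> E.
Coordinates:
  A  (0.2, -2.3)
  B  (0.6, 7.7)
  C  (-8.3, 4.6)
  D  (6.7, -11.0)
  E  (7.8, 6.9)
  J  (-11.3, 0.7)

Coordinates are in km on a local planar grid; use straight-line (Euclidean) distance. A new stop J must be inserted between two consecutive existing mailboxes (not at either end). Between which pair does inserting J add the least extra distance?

between C and D

Added distance for inserting J between each consecutive pair:
A–B: 15.7 km
B–C: 9.3 km
C–D: 4.7 km
D–E: 23.6 km
Smallest added distance is 4.7 km, inserting between C and D.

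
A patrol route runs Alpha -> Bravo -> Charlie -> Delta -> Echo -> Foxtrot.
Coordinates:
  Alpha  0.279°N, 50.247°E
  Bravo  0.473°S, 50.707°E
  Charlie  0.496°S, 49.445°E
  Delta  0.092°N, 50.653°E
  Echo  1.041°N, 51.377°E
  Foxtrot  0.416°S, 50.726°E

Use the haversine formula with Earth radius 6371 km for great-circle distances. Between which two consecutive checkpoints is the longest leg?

Echo–Foxtrot

Leg distances:
Alpha→Bravo: 98.0 km
Bravo→Charlie: 140.3 km
Charlie→Delta: 149.4 km
Delta→Echo: 132.7 km
Echo→Foxtrot: 177.4 km
The longest leg is Echo–Foxtrot at 177.4 km.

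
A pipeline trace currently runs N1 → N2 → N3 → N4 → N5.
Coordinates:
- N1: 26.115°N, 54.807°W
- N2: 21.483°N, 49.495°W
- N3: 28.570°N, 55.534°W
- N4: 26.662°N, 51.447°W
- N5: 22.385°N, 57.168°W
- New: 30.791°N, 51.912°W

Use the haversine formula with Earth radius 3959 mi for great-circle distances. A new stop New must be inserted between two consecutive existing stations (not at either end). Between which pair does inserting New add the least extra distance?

Added distance for inserting New between each consecutive pair:
N1–N2: 564.4 mi
N2–N3: 308.0 mi
N3–N4: 270.0 mi
N4–N5: 486.5 mi
Smallest added distance is 270.0 mi, inserting between N3 and N4.

between N3 and N4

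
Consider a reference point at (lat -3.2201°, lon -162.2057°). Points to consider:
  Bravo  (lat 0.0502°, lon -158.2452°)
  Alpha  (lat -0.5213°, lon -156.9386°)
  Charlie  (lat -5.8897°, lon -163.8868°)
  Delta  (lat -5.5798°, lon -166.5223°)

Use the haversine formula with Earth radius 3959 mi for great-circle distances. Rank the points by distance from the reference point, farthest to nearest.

Alpha, Bravo, Delta, Charlie

Computing each great-circle distance from (lat -3.2201°, lon -162.2057°):
Alpha (lat -0.5213°, lon -156.9386°): 408.7 mi
Bravo (lat 0.0502°, lon -158.2452°): 354.8 mi
Delta (lat -5.5798°, lon -166.5223°): 339.1 mi
Charlie (lat -5.8897°, lon -163.8868°): 217.8 mi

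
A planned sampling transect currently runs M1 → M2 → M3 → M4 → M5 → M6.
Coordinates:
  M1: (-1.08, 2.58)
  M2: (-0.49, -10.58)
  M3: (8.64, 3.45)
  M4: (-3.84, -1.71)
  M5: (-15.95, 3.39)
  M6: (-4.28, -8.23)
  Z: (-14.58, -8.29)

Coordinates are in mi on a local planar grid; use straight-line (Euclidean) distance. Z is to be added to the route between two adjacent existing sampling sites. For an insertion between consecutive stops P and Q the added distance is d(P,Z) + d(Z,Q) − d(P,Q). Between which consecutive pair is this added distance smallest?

between M5 and M6

Added distance for inserting Z between each consecutive pair:
M1–M2: 18.4 mi
M2–M3: 23.6 mi
M3–M4: 25.1 mi
M4–M5: 11.2 mi
M5–M6: 5.6 mi
Smallest added distance is 5.6 mi, inserting between M5 and M6.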